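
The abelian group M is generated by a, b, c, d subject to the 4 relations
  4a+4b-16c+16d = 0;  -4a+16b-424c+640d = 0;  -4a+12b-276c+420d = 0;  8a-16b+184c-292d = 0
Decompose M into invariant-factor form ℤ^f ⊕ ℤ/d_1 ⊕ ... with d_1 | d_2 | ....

rank_ℚ(R)=4; free=4−4=0
SNF(R) diag = [4, 4, 12, 36] → torsion [4, 4, 12, 36]

Answer: M ≅ ℤ/4 ⊕ ℤ/4 ⊕ ℤ/12 ⊕ ℤ/36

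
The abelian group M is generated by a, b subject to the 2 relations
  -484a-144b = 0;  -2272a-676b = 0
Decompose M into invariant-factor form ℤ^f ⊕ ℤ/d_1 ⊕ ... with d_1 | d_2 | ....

Answer: M ≅ ℤ/4 ⊕ ℤ/4

Derivation:
rank_ℚ(R)=2; free=2−2=0
SNF(R) diag = [4, 4] → torsion [4, 4]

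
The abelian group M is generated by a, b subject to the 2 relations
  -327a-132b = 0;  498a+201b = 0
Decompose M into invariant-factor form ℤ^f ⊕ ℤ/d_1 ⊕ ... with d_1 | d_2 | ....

rank_ℚ(R)=2; free=2−2=0
SNF(R) diag = [3, 3] → torsion [3, 3]

Answer: M ≅ ℤ/3 ⊕ ℤ/3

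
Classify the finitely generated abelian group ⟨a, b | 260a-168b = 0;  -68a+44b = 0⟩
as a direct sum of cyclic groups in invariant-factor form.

Answer: M ≅ ℤ/4 ⊕ ℤ/4

Derivation:
rank_ℚ(R)=2; free=2−2=0
SNF(R) diag = [4, 4] → torsion [4, 4]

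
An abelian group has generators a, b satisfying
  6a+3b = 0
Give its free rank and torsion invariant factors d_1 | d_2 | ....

Answer: M ≅ ℤ^1 ⊕ ℤ/3

Derivation:
rank_ℚ(R)=1; free=2−1=1
SNF(R) diag = [3] → torsion [3]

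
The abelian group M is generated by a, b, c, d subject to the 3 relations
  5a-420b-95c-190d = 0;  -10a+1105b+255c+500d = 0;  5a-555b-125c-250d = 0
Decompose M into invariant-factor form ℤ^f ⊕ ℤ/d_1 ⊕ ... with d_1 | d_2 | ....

rank_ℚ(R)=3; free=4−3=1
SNF(R) diag = [5, 5, 15] → torsion [5, 5, 15]

Answer: M ≅ ℤ^1 ⊕ ℤ/5 ⊕ ℤ/5 ⊕ ℤ/15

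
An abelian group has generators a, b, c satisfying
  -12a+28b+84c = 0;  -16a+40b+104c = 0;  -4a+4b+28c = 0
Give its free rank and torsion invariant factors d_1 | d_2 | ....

rank_ℚ(R)=3; free=3−3=0
SNF(R) diag = [4, 8, 16] → torsion [4, 8, 16]

Answer: M ≅ ℤ/4 ⊕ ℤ/8 ⊕ ℤ/16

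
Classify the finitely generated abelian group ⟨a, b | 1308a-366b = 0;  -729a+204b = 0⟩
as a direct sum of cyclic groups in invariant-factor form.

Answer: M ≅ ℤ/3 ⊕ ℤ/6

Derivation:
rank_ℚ(R)=2; free=2−2=0
SNF(R) diag = [3, 6] → torsion [3, 6]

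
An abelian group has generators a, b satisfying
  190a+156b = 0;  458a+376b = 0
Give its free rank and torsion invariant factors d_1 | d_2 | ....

Answer: M ≅ ℤ/2 ⊕ ℤ/4

Derivation:
rank_ℚ(R)=2; free=2−2=0
SNF(R) diag = [2, 4] → torsion [2, 4]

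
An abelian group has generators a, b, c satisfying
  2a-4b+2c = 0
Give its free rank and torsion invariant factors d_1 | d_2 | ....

rank_ℚ(R)=1; free=3−1=2
SNF(R) diag = [2] → torsion [2]

Answer: M ≅ ℤ^2 ⊕ ℤ/2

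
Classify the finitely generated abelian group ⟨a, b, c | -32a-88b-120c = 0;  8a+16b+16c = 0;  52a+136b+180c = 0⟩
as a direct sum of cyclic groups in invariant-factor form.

Answer: M ≅ ℤ/4 ⊕ ℤ/8 ⊕ ℤ/8

Derivation:
rank_ℚ(R)=3; free=3−3=0
SNF(R) diag = [4, 8, 8] → torsion [4, 8, 8]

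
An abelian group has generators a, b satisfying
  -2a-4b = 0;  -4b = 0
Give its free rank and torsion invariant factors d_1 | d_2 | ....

Answer: M ≅ ℤ/2 ⊕ ℤ/4

Derivation:
rank_ℚ(R)=2; free=2−2=0
SNF(R) diag = [2, 4] → torsion [2, 4]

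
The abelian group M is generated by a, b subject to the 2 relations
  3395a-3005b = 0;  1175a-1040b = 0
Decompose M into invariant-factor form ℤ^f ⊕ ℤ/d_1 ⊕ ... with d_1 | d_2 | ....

Answer: M ≅ ℤ/5 ⊕ ℤ/15

Derivation:
rank_ℚ(R)=2; free=2−2=0
SNF(R) diag = [5, 15] → torsion [5, 15]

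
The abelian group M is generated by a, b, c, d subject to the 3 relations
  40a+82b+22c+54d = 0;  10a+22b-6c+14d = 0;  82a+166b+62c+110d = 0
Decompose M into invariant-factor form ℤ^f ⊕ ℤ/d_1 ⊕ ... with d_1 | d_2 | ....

Answer: M ≅ ℤ^1 ⊕ ℤ/2 ⊕ ℤ/2 ⊕ ℤ/4

Derivation:
rank_ℚ(R)=3; free=4−3=1
SNF(R) diag = [2, 2, 4] → torsion [2, 2, 4]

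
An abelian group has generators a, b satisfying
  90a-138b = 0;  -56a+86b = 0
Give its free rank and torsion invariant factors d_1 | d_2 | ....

rank_ℚ(R)=2; free=2−2=0
SNF(R) diag = [2, 6] → torsion [2, 6]

Answer: M ≅ ℤ/2 ⊕ ℤ/6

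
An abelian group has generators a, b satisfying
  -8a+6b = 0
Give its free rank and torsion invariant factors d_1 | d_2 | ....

rank_ℚ(R)=1; free=2−1=1
SNF(R) diag = [2] → torsion [2]

Answer: M ≅ ℤ^1 ⊕ ℤ/2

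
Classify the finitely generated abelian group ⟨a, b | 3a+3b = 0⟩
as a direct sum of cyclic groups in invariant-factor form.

rank_ℚ(R)=1; free=2−1=1
SNF(R) diag = [3] → torsion [3]

Answer: M ≅ ℤ^1 ⊕ ℤ/3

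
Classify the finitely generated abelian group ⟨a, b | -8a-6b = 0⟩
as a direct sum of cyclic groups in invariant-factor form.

rank_ℚ(R)=1; free=2−1=1
SNF(R) diag = [2] → torsion [2]

Answer: M ≅ ℤ^1 ⊕ ℤ/2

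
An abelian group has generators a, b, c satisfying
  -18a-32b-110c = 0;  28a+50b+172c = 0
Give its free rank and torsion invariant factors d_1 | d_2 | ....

Answer: M ≅ ℤ^1 ⊕ ℤ/2 ⊕ ℤ/2

Derivation:
rank_ℚ(R)=2; free=3−2=1
SNF(R) diag = [2, 2] → torsion [2, 2]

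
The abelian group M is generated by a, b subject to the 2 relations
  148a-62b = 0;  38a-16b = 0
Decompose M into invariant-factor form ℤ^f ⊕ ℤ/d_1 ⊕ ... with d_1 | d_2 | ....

Answer: M ≅ ℤ/2 ⊕ ℤ/6

Derivation:
rank_ℚ(R)=2; free=2−2=0
SNF(R) diag = [2, 6] → torsion [2, 6]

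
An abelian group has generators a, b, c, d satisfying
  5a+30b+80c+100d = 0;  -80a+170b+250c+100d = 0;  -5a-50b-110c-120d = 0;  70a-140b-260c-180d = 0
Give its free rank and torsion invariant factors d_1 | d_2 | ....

Answer: M ≅ ℤ/5 ⊕ ℤ/10 ⊕ ℤ/30 ⊕ ℤ/60

Derivation:
rank_ℚ(R)=4; free=4−4=0
SNF(R) diag = [5, 10, 30, 60] → torsion [5, 10, 30, 60]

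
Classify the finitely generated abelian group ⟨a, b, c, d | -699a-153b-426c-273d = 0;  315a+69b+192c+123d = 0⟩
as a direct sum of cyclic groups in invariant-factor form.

rank_ℚ(R)=2; free=4−2=2
SNF(R) diag = [3, 6] → torsion [3, 6]

Answer: M ≅ ℤ^2 ⊕ ℤ/3 ⊕ ℤ/6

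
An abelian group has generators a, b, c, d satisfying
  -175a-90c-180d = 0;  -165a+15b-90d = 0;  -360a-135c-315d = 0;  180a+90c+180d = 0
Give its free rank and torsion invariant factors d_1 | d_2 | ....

Answer: M ≅ ℤ/5 ⊕ ℤ/15 ⊕ ℤ/45 ⊕ ℤ/90

Derivation:
rank_ℚ(R)=4; free=4−4=0
SNF(R) diag = [5, 15, 45, 90] → torsion [5, 15, 45, 90]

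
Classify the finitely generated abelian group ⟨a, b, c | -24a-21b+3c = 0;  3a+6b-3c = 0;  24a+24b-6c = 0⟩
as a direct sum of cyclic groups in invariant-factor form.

rank_ℚ(R)=3; free=3−3=0
SNF(R) diag = [3, 3, 6] → torsion [3, 3, 6]

Answer: M ≅ ℤ/3 ⊕ ℤ/3 ⊕ ℤ/6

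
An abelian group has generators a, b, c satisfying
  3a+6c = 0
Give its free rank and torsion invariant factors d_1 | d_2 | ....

rank_ℚ(R)=1; free=3−1=2
SNF(R) diag = [3] → torsion [3]

Answer: M ≅ ℤ^2 ⊕ ℤ/3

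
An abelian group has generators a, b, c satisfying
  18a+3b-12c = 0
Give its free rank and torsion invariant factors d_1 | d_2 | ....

rank_ℚ(R)=1; free=3−1=2
SNF(R) diag = [3] → torsion [3]

Answer: M ≅ ℤ^2 ⊕ ℤ/3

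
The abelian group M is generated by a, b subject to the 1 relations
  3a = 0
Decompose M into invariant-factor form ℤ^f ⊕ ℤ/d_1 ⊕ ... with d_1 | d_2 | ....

Answer: M ≅ ℤ^1 ⊕ ℤ/3

Derivation:
rank_ℚ(R)=1; free=2−1=1
SNF(R) diag = [3] → torsion [3]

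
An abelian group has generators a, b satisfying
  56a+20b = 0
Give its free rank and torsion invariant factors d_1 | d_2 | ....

Answer: M ≅ ℤ^1 ⊕ ℤ/4

Derivation:
rank_ℚ(R)=1; free=2−1=1
SNF(R) diag = [4] → torsion [4]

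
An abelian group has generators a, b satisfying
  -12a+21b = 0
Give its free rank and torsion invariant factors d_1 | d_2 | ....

Answer: M ≅ ℤ^1 ⊕ ℤ/3

Derivation:
rank_ℚ(R)=1; free=2−1=1
SNF(R) diag = [3] → torsion [3]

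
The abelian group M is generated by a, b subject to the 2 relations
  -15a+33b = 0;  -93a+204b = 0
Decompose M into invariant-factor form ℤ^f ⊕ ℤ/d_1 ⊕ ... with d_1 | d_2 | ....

Answer: M ≅ ℤ/3 ⊕ ℤ/3

Derivation:
rank_ℚ(R)=2; free=2−2=0
SNF(R) diag = [3, 3] → torsion [3, 3]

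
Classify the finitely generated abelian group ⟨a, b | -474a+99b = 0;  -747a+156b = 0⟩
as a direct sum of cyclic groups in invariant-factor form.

Answer: M ≅ ℤ/3 ⊕ ℤ/3

Derivation:
rank_ℚ(R)=2; free=2−2=0
SNF(R) diag = [3, 3] → torsion [3, 3]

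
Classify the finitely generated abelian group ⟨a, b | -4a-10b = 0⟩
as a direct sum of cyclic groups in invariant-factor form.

rank_ℚ(R)=1; free=2−1=1
SNF(R) diag = [2] → torsion [2]

Answer: M ≅ ℤ^1 ⊕ ℤ/2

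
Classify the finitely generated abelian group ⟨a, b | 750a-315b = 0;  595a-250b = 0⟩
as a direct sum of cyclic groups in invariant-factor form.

Answer: M ≅ ℤ/5 ⊕ ℤ/15

Derivation:
rank_ℚ(R)=2; free=2−2=0
SNF(R) diag = [5, 15] → torsion [5, 15]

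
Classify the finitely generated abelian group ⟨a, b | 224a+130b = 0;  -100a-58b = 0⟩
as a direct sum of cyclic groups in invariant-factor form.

rank_ℚ(R)=2; free=2−2=0
SNF(R) diag = [2, 4] → torsion [2, 4]

Answer: M ≅ ℤ/2 ⊕ ℤ/4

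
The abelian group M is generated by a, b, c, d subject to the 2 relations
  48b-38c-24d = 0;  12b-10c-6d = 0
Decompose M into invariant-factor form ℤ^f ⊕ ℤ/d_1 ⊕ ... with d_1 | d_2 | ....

Answer: M ≅ ℤ^2 ⊕ ℤ/2 ⊕ ℤ/6

Derivation:
rank_ℚ(R)=2; free=4−2=2
SNF(R) diag = [2, 6] → torsion [2, 6]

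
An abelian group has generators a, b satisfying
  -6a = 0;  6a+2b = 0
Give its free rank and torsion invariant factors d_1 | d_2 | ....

Answer: M ≅ ℤ/2 ⊕ ℤ/6

Derivation:
rank_ℚ(R)=2; free=2−2=0
SNF(R) diag = [2, 6] → torsion [2, 6]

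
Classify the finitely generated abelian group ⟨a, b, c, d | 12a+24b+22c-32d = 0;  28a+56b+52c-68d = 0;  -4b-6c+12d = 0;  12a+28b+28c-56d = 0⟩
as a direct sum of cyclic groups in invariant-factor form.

Answer: M ≅ ℤ/2 ⊕ ℤ/4 ⊕ ℤ/4 ⊕ ℤ/12

Derivation:
rank_ℚ(R)=4; free=4−4=0
SNF(R) diag = [2, 4, 4, 12] → torsion [2, 4, 4, 12]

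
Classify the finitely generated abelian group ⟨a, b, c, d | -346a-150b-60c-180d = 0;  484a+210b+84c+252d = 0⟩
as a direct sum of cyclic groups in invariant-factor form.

rank_ℚ(R)=2; free=4−2=2
SNF(R) diag = [2, 6] → torsion [2, 6]

Answer: M ≅ ℤ^2 ⊕ ℤ/2 ⊕ ℤ/6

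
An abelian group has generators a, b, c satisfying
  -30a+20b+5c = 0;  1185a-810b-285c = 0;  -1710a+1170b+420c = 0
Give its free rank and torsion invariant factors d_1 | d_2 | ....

rank_ℚ(R)=3; free=3−3=0
SNF(R) diag = [5, 15, 30] → torsion [5, 15, 30]

Answer: M ≅ ℤ/5 ⊕ ℤ/15 ⊕ ℤ/30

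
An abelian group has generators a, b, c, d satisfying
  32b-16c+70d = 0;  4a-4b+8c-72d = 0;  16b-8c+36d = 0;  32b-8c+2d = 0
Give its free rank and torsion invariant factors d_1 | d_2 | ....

rank_ℚ(R)=4; free=4−4=0
SNF(R) diag = [2, 4, 8, 16] → torsion [2, 4, 8, 16]

Answer: M ≅ ℤ/2 ⊕ ℤ/4 ⊕ ℤ/8 ⊕ ℤ/16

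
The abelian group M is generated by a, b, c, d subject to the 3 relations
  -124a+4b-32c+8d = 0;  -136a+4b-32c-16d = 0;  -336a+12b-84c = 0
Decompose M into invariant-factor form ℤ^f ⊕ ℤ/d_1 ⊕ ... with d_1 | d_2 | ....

Answer: M ≅ ℤ^1 ⊕ ℤ/4 ⊕ ℤ/12 ⊕ ℤ/12

Derivation:
rank_ℚ(R)=3; free=4−3=1
SNF(R) diag = [4, 12, 12] → torsion [4, 12, 12]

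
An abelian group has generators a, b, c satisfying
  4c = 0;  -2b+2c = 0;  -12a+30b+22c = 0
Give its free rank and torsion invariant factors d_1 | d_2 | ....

Answer: M ≅ ℤ/2 ⊕ ℤ/4 ⊕ ℤ/12

Derivation:
rank_ℚ(R)=3; free=3−3=0
SNF(R) diag = [2, 4, 12] → torsion [2, 4, 12]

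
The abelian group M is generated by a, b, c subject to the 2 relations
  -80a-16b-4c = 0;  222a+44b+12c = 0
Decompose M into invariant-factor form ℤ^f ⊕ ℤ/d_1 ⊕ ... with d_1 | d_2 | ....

Answer: M ≅ ℤ^1 ⊕ ℤ/2 ⊕ ℤ/4

Derivation:
rank_ℚ(R)=2; free=3−2=1
SNF(R) diag = [2, 4] → torsion [2, 4]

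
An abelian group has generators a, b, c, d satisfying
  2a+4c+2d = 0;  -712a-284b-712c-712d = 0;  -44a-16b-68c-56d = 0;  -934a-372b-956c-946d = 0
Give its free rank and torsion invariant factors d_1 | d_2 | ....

rank_ℚ(R)=4; free=4−4=0
SNF(R) diag = [2, 4, 12, 36] → torsion [2, 4, 12, 36]

Answer: M ≅ ℤ/2 ⊕ ℤ/4 ⊕ ℤ/12 ⊕ ℤ/36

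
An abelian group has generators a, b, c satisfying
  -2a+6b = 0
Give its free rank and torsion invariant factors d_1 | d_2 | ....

Answer: M ≅ ℤ^2 ⊕ ℤ/2

Derivation:
rank_ℚ(R)=1; free=3−1=2
SNF(R) diag = [2] → torsion [2]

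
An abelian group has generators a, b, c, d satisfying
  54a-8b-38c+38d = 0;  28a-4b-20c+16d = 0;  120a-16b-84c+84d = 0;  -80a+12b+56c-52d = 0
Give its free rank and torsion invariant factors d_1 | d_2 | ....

rank_ℚ(R)=4; free=4−4=0
SNF(R) diag = [2, 4, 4, 8] → torsion [2, 4, 4, 8]

Answer: M ≅ ℤ/2 ⊕ ℤ/4 ⊕ ℤ/4 ⊕ ℤ/8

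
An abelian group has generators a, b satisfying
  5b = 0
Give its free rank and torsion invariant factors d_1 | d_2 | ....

rank_ℚ(R)=1; free=2−1=1
SNF(R) diag = [5] → torsion [5]

Answer: M ≅ ℤ^1 ⊕ ℤ/5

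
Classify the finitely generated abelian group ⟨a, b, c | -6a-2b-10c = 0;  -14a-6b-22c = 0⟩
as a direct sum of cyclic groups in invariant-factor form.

rank_ℚ(R)=2; free=3−2=1
SNF(R) diag = [2, 4] → torsion [2, 4]

Answer: M ≅ ℤ^1 ⊕ ℤ/2 ⊕ ℤ/4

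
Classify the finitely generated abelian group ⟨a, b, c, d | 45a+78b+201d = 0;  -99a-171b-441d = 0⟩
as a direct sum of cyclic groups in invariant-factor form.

rank_ℚ(R)=2; free=4−2=2
SNF(R) diag = [3, 9] → torsion [3, 9]

Answer: M ≅ ℤ^2 ⊕ ℤ/3 ⊕ ℤ/9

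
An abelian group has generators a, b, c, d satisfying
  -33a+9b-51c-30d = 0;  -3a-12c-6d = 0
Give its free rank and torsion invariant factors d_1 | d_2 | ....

Answer: M ≅ ℤ^2 ⊕ ℤ/3 ⊕ ℤ/9

Derivation:
rank_ℚ(R)=2; free=4−2=2
SNF(R) diag = [3, 9] → torsion [3, 9]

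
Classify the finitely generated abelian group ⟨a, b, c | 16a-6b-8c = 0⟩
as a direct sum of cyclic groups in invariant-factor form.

rank_ℚ(R)=1; free=3−1=2
SNF(R) diag = [2] → torsion [2]

Answer: M ≅ ℤ^2 ⊕ ℤ/2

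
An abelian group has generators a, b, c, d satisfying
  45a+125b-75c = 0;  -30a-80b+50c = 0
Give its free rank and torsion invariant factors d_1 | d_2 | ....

Answer: M ≅ ℤ^2 ⊕ ℤ/5 ⊕ ℤ/10

Derivation:
rank_ℚ(R)=2; free=4−2=2
SNF(R) diag = [5, 10] → torsion [5, 10]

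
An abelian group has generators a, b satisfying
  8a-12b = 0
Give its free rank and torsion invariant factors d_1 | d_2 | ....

Answer: M ≅ ℤ^1 ⊕ ℤ/4

Derivation:
rank_ℚ(R)=1; free=2−1=1
SNF(R) diag = [4] → torsion [4]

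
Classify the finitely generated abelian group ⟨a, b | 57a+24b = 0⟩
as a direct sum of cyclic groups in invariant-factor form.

Answer: M ≅ ℤ^1 ⊕ ℤ/3

Derivation:
rank_ℚ(R)=1; free=2−1=1
SNF(R) diag = [3] → torsion [3]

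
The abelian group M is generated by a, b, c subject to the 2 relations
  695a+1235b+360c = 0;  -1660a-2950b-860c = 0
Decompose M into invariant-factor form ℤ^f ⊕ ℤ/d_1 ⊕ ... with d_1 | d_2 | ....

rank_ℚ(R)=2; free=3−2=1
SNF(R) diag = [5, 10] → torsion [5, 10]

Answer: M ≅ ℤ^1 ⊕ ℤ/5 ⊕ ℤ/10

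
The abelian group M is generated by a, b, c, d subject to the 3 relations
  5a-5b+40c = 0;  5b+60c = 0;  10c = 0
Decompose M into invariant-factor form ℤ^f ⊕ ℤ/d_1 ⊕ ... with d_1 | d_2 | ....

Answer: M ≅ ℤ^1 ⊕ ℤ/5 ⊕ ℤ/5 ⊕ ℤ/10

Derivation:
rank_ℚ(R)=3; free=4−3=1
SNF(R) diag = [5, 5, 10] → torsion [5, 5, 10]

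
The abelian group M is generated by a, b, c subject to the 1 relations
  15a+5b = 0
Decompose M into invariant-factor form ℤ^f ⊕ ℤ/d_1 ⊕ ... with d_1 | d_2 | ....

Answer: M ≅ ℤ^2 ⊕ ℤ/5

Derivation:
rank_ℚ(R)=1; free=3−1=2
SNF(R) diag = [5] → torsion [5]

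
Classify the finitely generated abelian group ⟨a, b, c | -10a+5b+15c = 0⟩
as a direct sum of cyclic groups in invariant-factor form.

rank_ℚ(R)=1; free=3−1=2
SNF(R) diag = [5] → torsion [5]

Answer: M ≅ ℤ^2 ⊕ ℤ/5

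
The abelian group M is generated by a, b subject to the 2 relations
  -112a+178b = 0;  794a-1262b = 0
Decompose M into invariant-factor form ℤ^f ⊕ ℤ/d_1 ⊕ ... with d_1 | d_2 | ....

Answer: M ≅ ℤ/2 ⊕ ℤ/6

Derivation:
rank_ℚ(R)=2; free=2−2=0
SNF(R) diag = [2, 6] → torsion [2, 6]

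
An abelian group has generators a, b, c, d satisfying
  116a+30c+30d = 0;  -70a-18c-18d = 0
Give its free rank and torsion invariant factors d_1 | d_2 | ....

rank_ℚ(R)=2; free=4−2=2
SNF(R) diag = [2, 6] → torsion [2, 6]

Answer: M ≅ ℤ^2 ⊕ ℤ/2 ⊕ ℤ/6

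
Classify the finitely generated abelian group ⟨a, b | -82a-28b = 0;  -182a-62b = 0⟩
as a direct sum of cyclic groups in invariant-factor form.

Answer: M ≅ ℤ/2 ⊕ ℤ/6

Derivation:
rank_ℚ(R)=2; free=2−2=0
SNF(R) diag = [2, 6] → torsion [2, 6]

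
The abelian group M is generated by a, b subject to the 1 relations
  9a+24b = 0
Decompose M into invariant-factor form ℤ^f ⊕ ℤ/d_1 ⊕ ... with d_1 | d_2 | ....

rank_ℚ(R)=1; free=2−1=1
SNF(R) diag = [3] → torsion [3]

Answer: M ≅ ℤ^1 ⊕ ℤ/3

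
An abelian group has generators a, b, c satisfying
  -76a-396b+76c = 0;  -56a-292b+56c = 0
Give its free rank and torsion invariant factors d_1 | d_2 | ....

rank_ℚ(R)=2; free=3−2=1
SNF(R) diag = [4, 4] → torsion [4, 4]

Answer: M ≅ ℤ^1 ⊕ ℤ/4 ⊕ ℤ/4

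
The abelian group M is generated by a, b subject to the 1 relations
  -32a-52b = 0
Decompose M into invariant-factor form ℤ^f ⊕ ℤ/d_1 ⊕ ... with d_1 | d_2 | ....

rank_ℚ(R)=1; free=2−1=1
SNF(R) diag = [4] → torsion [4]

Answer: M ≅ ℤ^1 ⊕ ℤ/4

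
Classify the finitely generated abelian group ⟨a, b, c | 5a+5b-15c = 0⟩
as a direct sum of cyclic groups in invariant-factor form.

Answer: M ≅ ℤ^2 ⊕ ℤ/5

Derivation:
rank_ℚ(R)=1; free=3−1=2
SNF(R) diag = [5] → torsion [5]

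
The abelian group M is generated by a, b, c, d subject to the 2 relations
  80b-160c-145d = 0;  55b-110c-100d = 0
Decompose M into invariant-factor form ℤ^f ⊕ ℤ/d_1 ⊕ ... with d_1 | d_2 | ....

rank_ℚ(R)=2; free=4−2=2
SNF(R) diag = [5, 5] → torsion [5, 5]

Answer: M ≅ ℤ^2 ⊕ ℤ/5 ⊕ ℤ/5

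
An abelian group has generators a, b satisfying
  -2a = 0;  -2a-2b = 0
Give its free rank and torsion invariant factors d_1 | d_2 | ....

rank_ℚ(R)=2; free=2−2=0
SNF(R) diag = [2, 2] → torsion [2, 2]

Answer: M ≅ ℤ/2 ⊕ ℤ/2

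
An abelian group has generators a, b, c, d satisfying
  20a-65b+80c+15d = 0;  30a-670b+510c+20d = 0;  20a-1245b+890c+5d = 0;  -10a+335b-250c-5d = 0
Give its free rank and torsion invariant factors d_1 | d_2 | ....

Answer: M ≅ ℤ/5 ⊕ ℤ/10 ⊕ ℤ/30 ⊕ ℤ/90

Derivation:
rank_ℚ(R)=4; free=4−4=0
SNF(R) diag = [5, 10, 30, 90] → torsion [5, 10, 30, 90]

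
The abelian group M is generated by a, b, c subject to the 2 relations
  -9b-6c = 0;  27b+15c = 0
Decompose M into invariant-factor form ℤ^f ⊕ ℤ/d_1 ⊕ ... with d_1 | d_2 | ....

Answer: M ≅ ℤ^1 ⊕ ℤ/3 ⊕ ℤ/9

Derivation:
rank_ℚ(R)=2; free=3−2=1
SNF(R) diag = [3, 9] → torsion [3, 9]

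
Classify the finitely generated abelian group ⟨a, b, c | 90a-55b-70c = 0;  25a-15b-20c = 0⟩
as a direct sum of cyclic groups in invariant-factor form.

rank_ℚ(R)=2; free=3−2=1
SNF(R) diag = [5, 5] → torsion [5, 5]

Answer: M ≅ ℤ^1 ⊕ ℤ/5 ⊕ ℤ/5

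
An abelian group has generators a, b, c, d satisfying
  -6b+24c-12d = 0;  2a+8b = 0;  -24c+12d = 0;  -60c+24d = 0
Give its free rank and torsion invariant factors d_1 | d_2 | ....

Answer: M ≅ ℤ/2 ⊕ ℤ/6 ⊕ ℤ/12 ⊕ ℤ/12

Derivation:
rank_ℚ(R)=4; free=4−4=0
SNF(R) diag = [2, 6, 12, 12] → torsion [2, 6, 12, 12]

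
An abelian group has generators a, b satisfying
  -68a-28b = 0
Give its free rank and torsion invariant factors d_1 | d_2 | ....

Answer: M ≅ ℤ^1 ⊕ ℤ/4

Derivation:
rank_ℚ(R)=1; free=2−1=1
SNF(R) diag = [4] → torsion [4]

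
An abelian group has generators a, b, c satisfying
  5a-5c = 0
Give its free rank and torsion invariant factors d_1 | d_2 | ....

Answer: M ≅ ℤ^2 ⊕ ℤ/5

Derivation:
rank_ℚ(R)=1; free=3−1=2
SNF(R) diag = [5] → torsion [5]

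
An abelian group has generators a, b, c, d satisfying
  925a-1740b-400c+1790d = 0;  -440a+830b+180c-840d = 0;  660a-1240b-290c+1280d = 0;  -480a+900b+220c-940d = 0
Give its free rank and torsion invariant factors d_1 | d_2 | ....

Answer: M ≅ ℤ/5 ⊕ ℤ/10 ⊕ ℤ/10 ⊕ ℤ/20

Derivation:
rank_ℚ(R)=4; free=4−4=0
SNF(R) diag = [5, 10, 10, 20] → torsion [5, 10, 10, 20]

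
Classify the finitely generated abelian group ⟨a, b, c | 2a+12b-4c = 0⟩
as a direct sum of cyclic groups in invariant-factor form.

rank_ℚ(R)=1; free=3−1=2
SNF(R) diag = [2] → torsion [2]

Answer: M ≅ ℤ^2 ⊕ ℤ/2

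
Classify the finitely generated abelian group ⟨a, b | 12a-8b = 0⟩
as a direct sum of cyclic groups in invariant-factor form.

rank_ℚ(R)=1; free=2−1=1
SNF(R) diag = [4] → torsion [4]

Answer: M ≅ ℤ^1 ⊕ ℤ/4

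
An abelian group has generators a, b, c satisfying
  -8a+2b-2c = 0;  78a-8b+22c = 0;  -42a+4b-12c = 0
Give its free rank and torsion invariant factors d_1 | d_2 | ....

rank_ℚ(R)=3; free=3−3=0
SNF(R) diag = [2, 2, 2] → torsion [2, 2, 2]

Answer: M ≅ ℤ/2 ⊕ ℤ/2 ⊕ ℤ/2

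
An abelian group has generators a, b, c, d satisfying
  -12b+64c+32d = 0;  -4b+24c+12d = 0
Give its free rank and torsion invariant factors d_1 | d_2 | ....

Answer: M ≅ ℤ^2 ⊕ ℤ/4 ⊕ ℤ/4

Derivation:
rank_ℚ(R)=2; free=4−2=2
SNF(R) diag = [4, 4] → torsion [4, 4]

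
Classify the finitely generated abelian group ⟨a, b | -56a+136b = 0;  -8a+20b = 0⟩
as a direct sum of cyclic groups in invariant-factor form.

Answer: M ≅ ℤ/4 ⊕ ℤ/8

Derivation:
rank_ℚ(R)=2; free=2−2=0
SNF(R) diag = [4, 8] → torsion [4, 8]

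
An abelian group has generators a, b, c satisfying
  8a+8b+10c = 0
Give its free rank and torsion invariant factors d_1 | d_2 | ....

rank_ℚ(R)=1; free=3−1=2
SNF(R) diag = [2] → torsion [2]

Answer: M ≅ ℤ^2 ⊕ ℤ/2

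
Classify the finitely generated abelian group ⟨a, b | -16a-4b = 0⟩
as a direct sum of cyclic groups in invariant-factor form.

rank_ℚ(R)=1; free=2−1=1
SNF(R) diag = [4] → torsion [4]

Answer: M ≅ ℤ^1 ⊕ ℤ/4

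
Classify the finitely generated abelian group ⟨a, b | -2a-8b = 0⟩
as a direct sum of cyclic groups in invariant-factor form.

Answer: M ≅ ℤ^1 ⊕ ℤ/2

Derivation:
rank_ℚ(R)=1; free=2−1=1
SNF(R) diag = [2] → torsion [2]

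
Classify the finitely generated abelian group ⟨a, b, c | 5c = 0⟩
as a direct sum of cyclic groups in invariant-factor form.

Answer: M ≅ ℤ^2 ⊕ ℤ/5

Derivation:
rank_ℚ(R)=1; free=3−1=2
SNF(R) diag = [5] → torsion [5]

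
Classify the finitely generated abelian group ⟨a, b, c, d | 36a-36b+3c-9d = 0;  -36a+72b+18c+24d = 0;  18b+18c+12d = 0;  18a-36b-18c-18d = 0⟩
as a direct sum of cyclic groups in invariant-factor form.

rank_ℚ(R)=4; free=4−4=0
SNF(R) diag = [3, 6, 18, 18] → torsion [3, 6, 18, 18]

Answer: M ≅ ℤ/3 ⊕ ℤ/6 ⊕ ℤ/18 ⊕ ℤ/18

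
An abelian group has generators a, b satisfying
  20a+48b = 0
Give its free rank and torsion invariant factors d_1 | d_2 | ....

rank_ℚ(R)=1; free=2−1=1
SNF(R) diag = [4] → torsion [4]

Answer: M ≅ ℤ^1 ⊕ ℤ/4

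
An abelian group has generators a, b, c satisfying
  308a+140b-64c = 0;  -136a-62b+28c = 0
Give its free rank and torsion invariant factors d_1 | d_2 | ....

Answer: M ≅ ℤ^1 ⊕ ℤ/2 ⊕ ℤ/4

Derivation:
rank_ℚ(R)=2; free=3−2=1
SNF(R) diag = [2, 4] → torsion [2, 4]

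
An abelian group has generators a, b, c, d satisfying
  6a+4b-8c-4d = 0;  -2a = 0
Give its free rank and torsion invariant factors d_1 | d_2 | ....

Answer: M ≅ ℤ^2 ⊕ ℤ/2 ⊕ ℤ/4

Derivation:
rank_ℚ(R)=2; free=4−2=2
SNF(R) diag = [2, 4] → torsion [2, 4]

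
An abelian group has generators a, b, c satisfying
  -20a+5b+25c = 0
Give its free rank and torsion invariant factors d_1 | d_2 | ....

Answer: M ≅ ℤ^2 ⊕ ℤ/5

Derivation:
rank_ℚ(R)=1; free=3−1=2
SNF(R) diag = [5] → torsion [5]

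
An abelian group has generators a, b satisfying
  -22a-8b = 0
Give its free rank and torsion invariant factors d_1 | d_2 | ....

Answer: M ≅ ℤ^1 ⊕ ℤ/2

Derivation:
rank_ℚ(R)=1; free=2−1=1
SNF(R) diag = [2] → torsion [2]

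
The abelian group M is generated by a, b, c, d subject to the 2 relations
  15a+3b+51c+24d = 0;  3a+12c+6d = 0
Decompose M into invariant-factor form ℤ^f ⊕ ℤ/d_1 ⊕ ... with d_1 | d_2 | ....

Answer: M ≅ ℤ^2 ⊕ ℤ/3 ⊕ ℤ/3

Derivation:
rank_ℚ(R)=2; free=4−2=2
SNF(R) diag = [3, 3] → torsion [3, 3]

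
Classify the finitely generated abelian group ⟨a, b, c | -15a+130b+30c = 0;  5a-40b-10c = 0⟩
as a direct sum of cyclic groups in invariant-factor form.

Answer: M ≅ ℤ^1 ⊕ ℤ/5 ⊕ ℤ/10

Derivation:
rank_ℚ(R)=2; free=3−2=1
SNF(R) diag = [5, 10] → torsion [5, 10]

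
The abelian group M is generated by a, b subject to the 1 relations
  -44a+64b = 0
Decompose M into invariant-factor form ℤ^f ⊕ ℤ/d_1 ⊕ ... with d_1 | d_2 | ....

rank_ℚ(R)=1; free=2−1=1
SNF(R) diag = [4] → torsion [4]

Answer: M ≅ ℤ^1 ⊕ ℤ/4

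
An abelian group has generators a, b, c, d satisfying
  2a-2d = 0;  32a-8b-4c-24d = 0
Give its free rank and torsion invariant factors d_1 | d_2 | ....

Answer: M ≅ ℤ^2 ⊕ ℤ/2 ⊕ ℤ/4

Derivation:
rank_ℚ(R)=2; free=4−2=2
SNF(R) diag = [2, 4] → torsion [2, 4]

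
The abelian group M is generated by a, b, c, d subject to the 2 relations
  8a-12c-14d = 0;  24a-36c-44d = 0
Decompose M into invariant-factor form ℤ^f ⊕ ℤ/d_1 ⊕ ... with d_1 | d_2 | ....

rank_ℚ(R)=2; free=4−2=2
SNF(R) diag = [2, 4] → torsion [2, 4]

Answer: M ≅ ℤ^2 ⊕ ℤ/2 ⊕ ℤ/4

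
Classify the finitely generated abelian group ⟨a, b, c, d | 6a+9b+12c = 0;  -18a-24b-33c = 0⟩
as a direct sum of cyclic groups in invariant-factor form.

rank_ℚ(R)=2; free=4−2=2
SNF(R) diag = [3, 3] → torsion [3, 3]

Answer: M ≅ ℤ^2 ⊕ ℤ/3 ⊕ ℤ/3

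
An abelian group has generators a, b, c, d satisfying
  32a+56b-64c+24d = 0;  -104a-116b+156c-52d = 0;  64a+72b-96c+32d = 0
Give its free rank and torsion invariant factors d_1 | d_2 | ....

Answer: M ≅ ℤ^1 ⊕ ℤ/4 ⊕ ℤ/8 ⊕ ℤ/8

Derivation:
rank_ℚ(R)=3; free=4−3=1
SNF(R) diag = [4, 8, 8] → torsion [4, 8, 8]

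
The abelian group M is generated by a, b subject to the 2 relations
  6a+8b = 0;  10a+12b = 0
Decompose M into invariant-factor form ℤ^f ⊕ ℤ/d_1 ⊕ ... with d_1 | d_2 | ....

rank_ℚ(R)=2; free=2−2=0
SNF(R) diag = [2, 4] → torsion [2, 4]

Answer: M ≅ ℤ/2 ⊕ ℤ/4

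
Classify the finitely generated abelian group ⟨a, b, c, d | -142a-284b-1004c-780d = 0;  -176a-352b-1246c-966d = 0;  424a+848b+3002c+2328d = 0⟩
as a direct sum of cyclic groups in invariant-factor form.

Answer: M ≅ ℤ^1 ⊕ ℤ/2 ⊕ ℤ/6 ⊕ ℤ/18

Derivation:
rank_ℚ(R)=3; free=4−3=1
SNF(R) diag = [2, 6, 18] → torsion [2, 6, 18]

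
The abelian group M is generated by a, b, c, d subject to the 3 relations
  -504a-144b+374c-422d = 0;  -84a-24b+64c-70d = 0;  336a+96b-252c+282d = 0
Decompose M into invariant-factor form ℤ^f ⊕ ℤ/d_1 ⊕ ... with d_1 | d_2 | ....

rank_ℚ(R)=3; free=4−3=1
SNF(R) diag = [2, 6, 12] → torsion [2, 6, 12]

Answer: M ≅ ℤ^1 ⊕ ℤ/2 ⊕ ℤ/6 ⊕ ℤ/12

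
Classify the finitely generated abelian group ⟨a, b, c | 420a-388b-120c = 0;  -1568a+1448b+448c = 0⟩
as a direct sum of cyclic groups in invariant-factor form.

rank_ℚ(R)=2; free=3−2=1
SNF(R) diag = [4, 8] → torsion [4, 8]

Answer: M ≅ ℤ^1 ⊕ ℤ/4 ⊕ ℤ/8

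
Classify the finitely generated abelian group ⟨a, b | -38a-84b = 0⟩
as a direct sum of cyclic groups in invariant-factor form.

Answer: M ≅ ℤ^1 ⊕ ℤ/2

Derivation:
rank_ℚ(R)=1; free=2−1=1
SNF(R) diag = [2] → torsion [2]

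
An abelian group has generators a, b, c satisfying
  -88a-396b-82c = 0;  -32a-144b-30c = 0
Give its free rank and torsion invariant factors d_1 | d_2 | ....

rank_ℚ(R)=2; free=3−2=1
SNF(R) diag = [2, 4] → torsion [2, 4]

Answer: M ≅ ℤ^1 ⊕ ℤ/2 ⊕ ℤ/4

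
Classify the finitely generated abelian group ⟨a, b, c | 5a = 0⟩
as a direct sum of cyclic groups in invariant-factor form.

rank_ℚ(R)=1; free=3−1=2
SNF(R) diag = [5] → torsion [5]

Answer: M ≅ ℤ^2 ⊕ ℤ/5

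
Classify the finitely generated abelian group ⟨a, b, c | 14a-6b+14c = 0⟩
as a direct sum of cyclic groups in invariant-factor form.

rank_ℚ(R)=1; free=3−1=2
SNF(R) diag = [2] → torsion [2]

Answer: M ≅ ℤ^2 ⊕ ℤ/2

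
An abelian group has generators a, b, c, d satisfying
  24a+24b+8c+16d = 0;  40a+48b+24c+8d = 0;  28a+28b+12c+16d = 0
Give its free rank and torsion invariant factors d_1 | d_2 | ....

Answer: M ≅ ℤ^1 ⊕ ℤ/4 ⊕ ℤ/8 ⊕ ℤ/16

Derivation:
rank_ℚ(R)=3; free=4−3=1
SNF(R) diag = [4, 8, 16] → torsion [4, 8, 16]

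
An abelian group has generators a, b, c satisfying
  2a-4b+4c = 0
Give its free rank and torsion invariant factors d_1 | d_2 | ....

Answer: M ≅ ℤ^2 ⊕ ℤ/2

Derivation:
rank_ℚ(R)=1; free=3−1=2
SNF(R) diag = [2] → torsion [2]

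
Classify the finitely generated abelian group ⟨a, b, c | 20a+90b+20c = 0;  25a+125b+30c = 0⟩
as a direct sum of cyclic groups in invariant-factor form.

rank_ℚ(R)=2; free=3−2=1
SNF(R) diag = [5, 10] → torsion [5, 10]

Answer: M ≅ ℤ^1 ⊕ ℤ/5 ⊕ ℤ/10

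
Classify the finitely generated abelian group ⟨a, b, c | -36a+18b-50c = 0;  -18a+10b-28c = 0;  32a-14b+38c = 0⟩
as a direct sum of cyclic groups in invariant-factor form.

rank_ℚ(R)=3; free=3−3=0
SNF(R) diag = [2, 2, 4] → torsion [2, 2, 4]

Answer: M ≅ ℤ/2 ⊕ ℤ/2 ⊕ ℤ/4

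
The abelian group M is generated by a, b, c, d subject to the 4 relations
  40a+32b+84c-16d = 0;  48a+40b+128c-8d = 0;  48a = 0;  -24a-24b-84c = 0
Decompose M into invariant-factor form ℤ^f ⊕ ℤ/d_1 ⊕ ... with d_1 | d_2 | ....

Answer: M ≅ ℤ/4 ⊕ ℤ/8 ⊕ ℤ/24 ⊕ ℤ/48

Derivation:
rank_ℚ(R)=4; free=4−4=0
SNF(R) diag = [4, 8, 24, 48] → torsion [4, 8, 24, 48]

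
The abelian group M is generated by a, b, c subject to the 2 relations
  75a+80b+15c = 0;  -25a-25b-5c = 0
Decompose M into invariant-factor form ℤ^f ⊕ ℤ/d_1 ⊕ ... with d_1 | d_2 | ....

rank_ℚ(R)=2; free=3−2=1
SNF(R) diag = [5, 5] → torsion [5, 5]

Answer: M ≅ ℤ^1 ⊕ ℤ/5 ⊕ ℤ/5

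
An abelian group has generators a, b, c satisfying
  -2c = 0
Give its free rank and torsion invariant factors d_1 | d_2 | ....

Answer: M ≅ ℤ^2 ⊕ ℤ/2

Derivation:
rank_ℚ(R)=1; free=3−1=2
SNF(R) diag = [2] → torsion [2]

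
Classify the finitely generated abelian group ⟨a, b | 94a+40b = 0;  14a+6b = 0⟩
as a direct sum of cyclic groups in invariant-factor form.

rank_ℚ(R)=2; free=2−2=0
SNF(R) diag = [2, 2] → torsion [2, 2]

Answer: M ≅ ℤ/2 ⊕ ℤ/2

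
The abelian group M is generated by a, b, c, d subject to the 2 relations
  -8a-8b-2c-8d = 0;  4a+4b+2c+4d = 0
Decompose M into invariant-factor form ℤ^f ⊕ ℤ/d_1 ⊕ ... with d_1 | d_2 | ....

rank_ℚ(R)=2; free=4−2=2
SNF(R) diag = [2, 4] → torsion [2, 4]

Answer: M ≅ ℤ^2 ⊕ ℤ/2 ⊕ ℤ/4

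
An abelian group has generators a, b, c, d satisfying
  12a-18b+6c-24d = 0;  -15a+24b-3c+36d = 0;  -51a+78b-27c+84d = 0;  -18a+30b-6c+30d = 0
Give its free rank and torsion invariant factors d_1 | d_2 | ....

rank_ℚ(R)=4; free=4−4=0
SNF(R) diag = [3, 6, 6, 6] → torsion [3, 6, 6, 6]

Answer: M ≅ ℤ/3 ⊕ ℤ/6 ⊕ ℤ/6 ⊕ ℤ/6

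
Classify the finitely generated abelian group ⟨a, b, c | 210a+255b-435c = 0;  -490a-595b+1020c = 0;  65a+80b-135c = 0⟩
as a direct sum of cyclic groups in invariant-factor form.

Answer: M ≅ ℤ/5 ⊕ ℤ/15 ⊕ ℤ/15

Derivation:
rank_ℚ(R)=3; free=3−3=0
SNF(R) diag = [5, 15, 15] → torsion [5, 15, 15]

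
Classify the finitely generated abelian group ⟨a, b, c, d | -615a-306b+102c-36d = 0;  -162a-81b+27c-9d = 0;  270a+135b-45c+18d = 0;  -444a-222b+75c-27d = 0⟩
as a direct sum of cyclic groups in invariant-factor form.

Answer: M ≅ ℤ/3 ⊕ ℤ/3 ⊕ ℤ/9 ⊕ ℤ/9

Derivation:
rank_ℚ(R)=4; free=4−4=0
SNF(R) diag = [3, 3, 9, 9] → torsion [3, 3, 9, 9]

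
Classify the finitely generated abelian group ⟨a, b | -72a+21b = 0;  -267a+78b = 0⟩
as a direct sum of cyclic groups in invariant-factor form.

Answer: M ≅ ℤ/3 ⊕ ℤ/3

Derivation:
rank_ℚ(R)=2; free=2−2=0
SNF(R) diag = [3, 3] → torsion [3, 3]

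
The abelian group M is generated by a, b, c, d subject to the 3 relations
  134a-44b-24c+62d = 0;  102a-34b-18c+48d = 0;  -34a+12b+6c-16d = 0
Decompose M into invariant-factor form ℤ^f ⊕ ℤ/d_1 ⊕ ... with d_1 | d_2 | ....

Answer: M ≅ ℤ^1 ⊕ ℤ/2 ⊕ ℤ/2 ⊕ ℤ/6

Derivation:
rank_ℚ(R)=3; free=4−3=1
SNF(R) diag = [2, 2, 6] → torsion [2, 2, 6]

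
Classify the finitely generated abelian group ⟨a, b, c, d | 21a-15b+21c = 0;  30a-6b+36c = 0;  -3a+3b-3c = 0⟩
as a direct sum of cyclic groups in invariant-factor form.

Answer: M ≅ ℤ^1 ⊕ ℤ/3 ⊕ ℤ/6 ⊕ ℤ/6

Derivation:
rank_ℚ(R)=3; free=4−3=1
SNF(R) diag = [3, 6, 6] → torsion [3, 6, 6]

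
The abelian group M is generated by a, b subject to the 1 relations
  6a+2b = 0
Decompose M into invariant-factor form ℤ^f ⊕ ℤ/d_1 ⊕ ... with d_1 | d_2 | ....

rank_ℚ(R)=1; free=2−1=1
SNF(R) diag = [2] → torsion [2]

Answer: M ≅ ℤ^1 ⊕ ℤ/2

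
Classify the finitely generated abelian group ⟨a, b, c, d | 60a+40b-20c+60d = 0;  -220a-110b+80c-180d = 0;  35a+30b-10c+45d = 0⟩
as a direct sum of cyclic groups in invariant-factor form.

Answer: M ≅ ℤ^1 ⊕ ℤ/5 ⊕ ℤ/10 ⊕ ℤ/20

Derivation:
rank_ℚ(R)=3; free=4−3=1
SNF(R) diag = [5, 10, 20] → torsion [5, 10, 20]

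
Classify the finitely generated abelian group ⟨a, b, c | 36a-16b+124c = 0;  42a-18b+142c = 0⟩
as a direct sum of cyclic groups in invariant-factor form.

rank_ℚ(R)=2; free=3−2=1
SNF(R) diag = [2, 4] → torsion [2, 4]

Answer: M ≅ ℤ^1 ⊕ ℤ/2 ⊕ ℤ/4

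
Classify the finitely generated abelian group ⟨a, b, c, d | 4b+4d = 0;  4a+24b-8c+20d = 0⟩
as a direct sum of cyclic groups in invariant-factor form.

rank_ℚ(R)=2; free=4−2=2
SNF(R) diag = [4, 4] → torsion [4, 4]

Answer: M ≅ ℤ^2 ⊕ ℤ/4 ⊕ ℤ/4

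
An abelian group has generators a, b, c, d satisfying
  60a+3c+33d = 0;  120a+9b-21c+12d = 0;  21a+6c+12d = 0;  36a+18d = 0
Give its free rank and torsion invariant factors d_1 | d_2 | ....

Answer: M ≅ ℤ/3 ⊕ ℤ/9 ⊕ ℤ/9 ⊕ ℤ/18

Derivation:
rank_ℚ(R)=4; free=4−4=0
SNF(R) diag = [3, 9, 9, 18] → torsion [3, 9, 9, 18]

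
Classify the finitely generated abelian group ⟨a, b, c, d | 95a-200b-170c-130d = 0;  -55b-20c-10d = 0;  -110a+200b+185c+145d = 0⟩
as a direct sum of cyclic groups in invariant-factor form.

Answer: M ≅ ℤ^1 ⊕ ℤ/5 ⊕ ℤ/5 ⊕ ℤ/15

Derivation:
rank_ℚ(R)=3; free=4−3=1
SNF(R) diag = [5, 5, 15] → torsion [5, 5, 15]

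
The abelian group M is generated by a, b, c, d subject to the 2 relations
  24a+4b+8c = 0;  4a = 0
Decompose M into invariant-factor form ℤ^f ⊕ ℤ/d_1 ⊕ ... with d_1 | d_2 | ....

Answer: M ≅ ℤ^2 ⊕ ℤ/4 ⊕ ℤ/4

Derivation:
rank_ℚ(R)=2; free=4−2=2
SNF(R) diag = [4, 4] → torsion [4, 4]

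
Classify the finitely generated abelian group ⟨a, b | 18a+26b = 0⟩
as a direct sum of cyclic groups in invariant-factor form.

rank_ℚ(R)=1; free=2−1=1
SNF(R) diag = [2] → torsion [2]

Answer: M ≅ ℤ^1 ⊕ ℤ/2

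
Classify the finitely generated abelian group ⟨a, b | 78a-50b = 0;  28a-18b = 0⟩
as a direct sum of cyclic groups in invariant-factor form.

Answer: M ≅ ℤ/2 ⊕ ℤ/2

Derivation:
rank_ℚ(R)=2; free=2−2=0
SNF(R) diag = [2, 2] → torsion [2, 2]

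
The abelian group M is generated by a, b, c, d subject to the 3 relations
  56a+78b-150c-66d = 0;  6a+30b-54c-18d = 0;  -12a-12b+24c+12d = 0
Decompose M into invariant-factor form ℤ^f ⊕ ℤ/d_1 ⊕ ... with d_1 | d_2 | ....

Answer: M ≅ ℤ^1 ⊕ ℤ/2 ⊕ ℤ/6 ⊕ ℤ/12

Derivation:
rank_ℚ(R)=3; free=4−3=1
SNF(R) diag = [2, 6, 12] → torsion [2, 6, 12]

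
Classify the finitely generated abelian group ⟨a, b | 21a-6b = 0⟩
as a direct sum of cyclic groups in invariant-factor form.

rank_ℚ(R)=1; free=2−1=1
SNF(R) diag = [3] → torsion [3]

Answer: M ≅ ℤ^1 ⊕ ℤ/3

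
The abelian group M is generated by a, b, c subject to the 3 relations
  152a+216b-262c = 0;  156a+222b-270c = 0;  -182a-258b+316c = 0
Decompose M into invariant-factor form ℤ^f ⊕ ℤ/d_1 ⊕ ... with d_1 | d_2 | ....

Answer: M ≅ ℤ/2 ⊕ ℤ/6 ⊕ ℤ/18

Derivation:
rank_ℚ(R)=3; free=3−3=0
SNF(R) diag = [2, 6, 18] → torsion [2, 6, 18]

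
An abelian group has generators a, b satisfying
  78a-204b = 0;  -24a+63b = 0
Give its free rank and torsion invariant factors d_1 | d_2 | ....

Answer: M ≅ ℤ/3 ⊕ ℤ/6

Derivation:
rank_ℚ(R)=2; free=2−2=0
SNF(R) diag = [3, 6] → torsion [3, 6]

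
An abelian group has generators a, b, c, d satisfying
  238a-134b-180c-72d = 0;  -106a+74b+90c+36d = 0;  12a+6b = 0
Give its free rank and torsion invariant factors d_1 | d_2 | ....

rank_ℚ(R)=3; free=4−3=1
SNF(R) diag = [2, 6, 18] → torsion [2, 6, 18]

Answer: M ≅ ℤ^1 ⊕ ℤ/2 ⊕ ℤ/6 ⊕ ℤ/18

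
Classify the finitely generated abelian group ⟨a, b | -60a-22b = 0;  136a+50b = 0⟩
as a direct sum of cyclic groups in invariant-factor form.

rank_ℚ(R)=2; free=2−2=0
SNF(R) diag = [2, 4] → torsion [2, 4]

Answer: M ≅ ℤ/2 ⊕ ℤ/4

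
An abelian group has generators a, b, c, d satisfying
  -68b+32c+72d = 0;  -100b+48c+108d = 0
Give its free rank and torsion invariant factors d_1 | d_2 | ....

rank_ℚ(R)=2; free=4−2=2
SNF(R) diag = [4, 4] → torsion [4, 4]

Answer: M ≅ ℤ^2 ⊕ ℤ/4 ⊕ ℤ/4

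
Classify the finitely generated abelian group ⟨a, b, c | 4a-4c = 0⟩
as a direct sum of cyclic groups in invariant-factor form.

Answer: M ≅ ℤ^2 ⊕ ℤ/4

Derivation:
rank_ℚ(R)=1; free=3−1=2
SNF(R) diag = [4] → torsion [4]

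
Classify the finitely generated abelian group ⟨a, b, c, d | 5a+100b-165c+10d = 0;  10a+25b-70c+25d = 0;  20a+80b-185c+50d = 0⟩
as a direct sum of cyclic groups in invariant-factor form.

Answer: M ≅ ℤ^1 ⊕ ℤ/5 ⊕ ℤ/5 ⊕ ℤ/15

Derivation:
rank_ℚ(R)=3; free=4−3=1
SNF(R) diag = [5, 5, 15] → torsion [5, 5, 15]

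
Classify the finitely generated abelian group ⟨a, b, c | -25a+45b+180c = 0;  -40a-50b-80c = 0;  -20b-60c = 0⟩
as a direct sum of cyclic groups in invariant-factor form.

Answer: M ≅ ℤ/5 ⊕ ℤ/10 ⊕ ℤ/20

Derivation:
rank_ℚ(R)=3; free=3−3=0
SNF(R) diag = [5, 10, 20] → torsion [5, 10, 20]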